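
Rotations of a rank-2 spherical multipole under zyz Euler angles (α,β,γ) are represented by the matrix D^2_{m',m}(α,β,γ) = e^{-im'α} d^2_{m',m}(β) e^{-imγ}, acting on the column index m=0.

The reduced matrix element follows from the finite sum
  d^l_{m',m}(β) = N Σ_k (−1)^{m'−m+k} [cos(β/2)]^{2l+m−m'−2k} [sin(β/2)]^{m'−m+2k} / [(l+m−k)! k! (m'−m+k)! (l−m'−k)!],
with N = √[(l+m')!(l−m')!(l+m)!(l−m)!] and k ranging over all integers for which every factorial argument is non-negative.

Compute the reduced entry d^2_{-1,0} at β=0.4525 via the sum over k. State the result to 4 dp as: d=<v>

d=0.4816

d^2_{-1,0}(β=0.4525) via the finite sum:
With c≡cos(β/2)=0.974514 and s≡sin(β/2)=0.224325, N=[1·6·2·2]^{1/2}=4.898979
The bounds max(0,m−m')=1 and min(l+m,l−m')=2 give 2 terms
  k=1: (−1)^0·4.8990/(2)·0.9745^3·0.2243^1 = +0.508531
  k=2: (−1)^1·4.8990/(2)·0.9745^1·0.2243^3 = -0.026946
d^2_{-1,0}(0.4525) = +0.508531 -0.026946 = +0.481585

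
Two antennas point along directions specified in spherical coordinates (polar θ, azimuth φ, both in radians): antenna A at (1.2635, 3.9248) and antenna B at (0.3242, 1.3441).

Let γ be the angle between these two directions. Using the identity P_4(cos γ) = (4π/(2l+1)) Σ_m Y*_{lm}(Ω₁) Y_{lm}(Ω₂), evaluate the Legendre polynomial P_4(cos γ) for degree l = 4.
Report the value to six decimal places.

0.371714

Term-by-term m-sum for l=4 (normalisation 4π/9 = 1.396263):
  term(m=-4) = -0.00104 - 0.00130j   from Y*(Ω₁)=-0.36524 + 0.00320j, Y(Ω₂)=0.00281 + 0.00359j
  term(m=-3) = 0.00140 + 0.01250j   from Y*(Ω₁)=0.23030 - 0.23335j, Y(Ω₂)=-0.02412 + 0.02982j
  term(m=-2) = -0.00852 + 0.01768j   from Y*(Ω₁)=-0.00048 - 0.10927j, Y(Ω₂)=-0.16142 - 0.07865j
  term(m=-1) = 0.12807 - 0.08045j   from Y*(Ω₁)=0.22807 + 0.22707j, Y(Ω₂)=0.10562 - 0.45791j
  term(m=+0) = 0.02638 + 0.00000j   from Y*(Ω₁)=0.05798 + 0.00000j, Y(Ω₂)=0.45503 + 0.00000j
  term(m=+1) = 0.12807 + 0.08045j   from Y*(Ω₁)=-0.22807 + 0.22707j, Y(Ω₂)=-0.10562 - 0.45791j
  term(m=+2) = -0.00852 - 0.01768j   from Y*(Ω₁)=-0.00048 + 0.10927j, Y(Ω₂)=-0.16142 + 0.07865j
  term(m=+3) = 0.00140 - 0.01250j   from Y*(Ω₁)=-0.23030 - 0.23335j, Y(Ω₂)=0.02412 + 0.02982j
  term(m=+4) = -0.00104 + 0.00130j   from Y*(Ω₁)=-0.36524 - 0.00320j, Y(Ω₂)=0.00281 - 0.00359j
Σ over m = 0.26622 - 0.00000j; ×(4π/9) → 0.37171 - 0.00000j. Real part: 0.371714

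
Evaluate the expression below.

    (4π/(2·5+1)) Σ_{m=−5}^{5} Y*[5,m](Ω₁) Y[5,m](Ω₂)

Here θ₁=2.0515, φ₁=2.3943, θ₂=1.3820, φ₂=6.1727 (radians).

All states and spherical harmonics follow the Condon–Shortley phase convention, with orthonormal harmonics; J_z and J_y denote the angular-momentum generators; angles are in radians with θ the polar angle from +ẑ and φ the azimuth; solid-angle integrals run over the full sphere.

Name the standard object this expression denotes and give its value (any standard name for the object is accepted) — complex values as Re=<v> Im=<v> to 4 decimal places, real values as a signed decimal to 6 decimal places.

Legendre polynomial (addition theorem), +0.411987

This sum is the spherical-harmonic addition theorem: it equals the Legendre polynomial P_l(cos γ) of the angle γ between the two directions.
Addition theorem: P_5(cos γ) = (4π/11) Σ_m Y*_{lm}(Ω₁) Y_{lm}(Ω₂), m = −5…5:
  m=-5: Y*=0.21067 - 0.14254j  Y=0.36122 + 0.22267j  product 0.10784 - 0.00458j
  m=-4: Y*=0.41462 + 0.06369j  Y=0.23176 + 0.10966j  product 0.08911 + 0.06023j
  m=-3: Y*=0.13861 + 0.17457j  Y=-0.21172 - 0.07286j  product -0.01663 - 0.04706j
  m=-2: Y*=0.01682 - 0.22026j  Y=-0.26777 - 0.06015j  product -0.01775 + 0.05797j
  m=-1: Y*=0.21526 - 0.19945j  Y=0.16663 + 0.01849j  product 0.03956 - 0.02926j
  m=+0: Y*=-0.15753 + 0.00000j  Y=0.27683 + 0.00000j  product -0.04361 + 0.00000j
  m=+1: Y*=-0.21526 - 0.19945j  Y=-0.16663 + 0.01849j  product 0.03956 + 0.02926j
  m=+2: Y*=0.01682 + 0.22026j  Y=-0.26777 + 0.06015j  product -0.01775 - 0.05797j
  m=+3: Y*=-0.13861 + 0.17457j  Y=0.21172 - 0.07286j  product -0.01663 + 0.04706j
  m=+4: Y*=0.41462 - 0.06369j  Y=0.23176 - 0.10966j  product 0.08911 - 0.06023j
  m=+5: Y*=-0.21067 - 0.14254j  Y=-0.36122 + 0.22267j  product 0.10784 + 0.00458j
Σ over m = 0.36063 + 0.00000j; ×(4π/11) → 0.41199 + 0.00000j. Real part: 0.411987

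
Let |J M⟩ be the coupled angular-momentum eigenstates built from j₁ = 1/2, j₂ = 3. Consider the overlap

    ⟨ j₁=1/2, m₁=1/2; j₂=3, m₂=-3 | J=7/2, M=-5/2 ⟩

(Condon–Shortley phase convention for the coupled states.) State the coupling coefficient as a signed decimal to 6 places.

+0.377964  (= +√(1/7))

j₁+j₂−J=0  J+j₁−j₂=1  J−j₁+j₂=6  j₁+j₂+J+1=8
(j₁±m₁, j₂±m₂, J±M) = (1,0,0,6,1,6)
P² = 518400/7
sum k=0..0:
  [0] +1/720 = 1/720
S = 1/720
C² = P²·S² = 1/7 ; C = +0.377964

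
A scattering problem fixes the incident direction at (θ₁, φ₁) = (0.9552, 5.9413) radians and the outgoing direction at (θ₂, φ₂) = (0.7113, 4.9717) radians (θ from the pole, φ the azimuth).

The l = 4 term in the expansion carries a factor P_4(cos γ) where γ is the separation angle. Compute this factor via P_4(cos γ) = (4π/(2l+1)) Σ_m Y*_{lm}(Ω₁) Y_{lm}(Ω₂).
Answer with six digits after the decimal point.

-0.368281

Summing Y*_{l m}(θ₁,φ₁)·Y_{l m}(θ₂,φ₂) over m ∈ [−4, 4]; prefactor 4π/(2·4+1) = 1.396263:
  [-4]  conj(Y_{4,-4})(Ω₁) = (0.039689, -0.192569) ; Y_{4,-4}(Ω₂) = (0.040878, -0.069203) ; Δ = (-0.011704, -0.010618)
  [-3]  conj(Y_{4,-3})(Ω₁) = (0.203957, -0.336319) ; Y_{4,-3}(Ω₂) = (-0.185131, -0.187915) ; Δ = (-0.100958, 0.023936)
  [-2]  conj(Y_{4,-2})(Ω₁) = (0.230603, -0.187922) ; Y_{4,-2}(Ω₂) = (-0.373533, 0.213188) ; Δ = (-0.046075, 0.119357)
  [-1]  conj(Y_{4,-1})(Ω₁) = (-0.139922, 0.049793) ; Y_{4,-1}(Ω₂) = (0.060996, 0.229926) ; Δ = (-0.019983, -0.029135)
  [+0]  conj(Y_{4,0})(Ω₁) = (-0.329188, -0.000000) ; Y_{4,0}(Ω₂) = (-0.284573, 0.000000) ; Δ = (0.093678, 0.000000)
  [+1]  conj(Y_{4,1})(Ω₁) = (0.139922, 0.049793) ; Y_{4,1}(Ω₂) = (-0.060996, 0.229926) ; Δ = (-0.019983, 0.029135)
  [+2]  conj(Y_{4,2})(Ω₁) = (0.230603, 0.187922) ; Y_{4,2}(Ω₂) = (-0.373533, -0.213188) ; Δ = (-0.046075, -0.119357)
  [+3]  conj(Y_{4,3})(Ω₁) = (-0.203957, -0.336319) ; Y_{4,3}(Ω₂) = (0.185131, -0.187915) ; Δ = (-0.100958, -0.023936)
  [+4]  conj(Y_{4,4})(Ω₁) = (0.039689, 0.192569) ; Y_{4,4}(Ω₂) = (0.040878, 0.069203) ; Δ = (-0.011704, 0.010618)
Accumulated sum (-0.263762, -0.000000); after 4π/(2l+1) scaling, (-0.368281, -0.000000) ⇒ P_4 = -0.368281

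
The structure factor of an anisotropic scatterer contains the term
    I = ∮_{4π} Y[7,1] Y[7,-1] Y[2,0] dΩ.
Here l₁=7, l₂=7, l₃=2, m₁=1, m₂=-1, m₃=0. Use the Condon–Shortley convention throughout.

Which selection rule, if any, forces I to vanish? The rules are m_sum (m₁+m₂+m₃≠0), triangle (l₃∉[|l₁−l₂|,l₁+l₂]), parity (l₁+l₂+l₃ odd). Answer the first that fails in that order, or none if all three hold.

m₁+m₂+m₃ = 1 − 1 + 0 = 0  ✓
triangle: |7−7|=0 ≤ l₃=2 ≤ 7+7=14  ✓
parity: l₁+l₂+l₃ = 16 is even  ✓

none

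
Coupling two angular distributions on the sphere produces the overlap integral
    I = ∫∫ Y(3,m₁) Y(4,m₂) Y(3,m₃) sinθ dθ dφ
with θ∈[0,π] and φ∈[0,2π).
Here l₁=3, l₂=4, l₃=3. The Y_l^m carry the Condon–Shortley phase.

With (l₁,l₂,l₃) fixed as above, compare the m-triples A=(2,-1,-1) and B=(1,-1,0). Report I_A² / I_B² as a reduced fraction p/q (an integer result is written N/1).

Same 3,4,3: normalisation and zero-m 3j drop out of the ratio.
A: Δ: 4! 2! 4! / 11! → 1/34650; sum: t=0:+1/144 t=1:−1/48 = -1/72; 3j²(3 4 3; 2 -1 -1) = Δ·Π!·Σ² = 16/693  (sign -1)
B: Δ: 4! 2! 4! / 11! → 1/34650; sum: t=0:+1/288 t=1:−1/24 t=2:+1/48 = -5/288; 3j²(3 4 3; 1 -1 0) = Δ·Π!·Σ² = 5/462  (sign +1)
I_A²/I_B² = (16/693)/(5/462) = 32/15

32/15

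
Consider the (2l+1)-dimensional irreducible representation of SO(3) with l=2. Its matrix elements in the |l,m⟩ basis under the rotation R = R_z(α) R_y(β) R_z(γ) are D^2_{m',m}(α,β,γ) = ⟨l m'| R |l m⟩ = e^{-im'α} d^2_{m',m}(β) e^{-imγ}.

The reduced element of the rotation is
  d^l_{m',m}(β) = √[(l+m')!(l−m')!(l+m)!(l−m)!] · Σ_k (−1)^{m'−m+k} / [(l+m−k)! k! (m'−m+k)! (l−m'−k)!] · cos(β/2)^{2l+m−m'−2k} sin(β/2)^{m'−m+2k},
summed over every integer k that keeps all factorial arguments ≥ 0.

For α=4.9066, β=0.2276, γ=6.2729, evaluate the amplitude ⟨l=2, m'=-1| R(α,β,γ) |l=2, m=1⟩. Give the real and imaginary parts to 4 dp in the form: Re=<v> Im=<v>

Re=0.0077 Im=-0.0372

First d^2_{-1,1}(β=0.2276), then the phase factors e^{-i(-1)α} and e^{-i(1)γ}:
c=cos(0.227600/2)=0.993532, s=sin(0.227600/2)=0.113555; N=√[1·6·6·1]=6.000000
k∈{2,3} keeps every argument non-negative
  k=2: (−1)^0·6.0000/(2)·0.9935^2·0.1136^2 = +0.038185
  k=3: (−1)^1·6.0000/(6)·0.9935^0·0.1136^4 = -0.000166
d^2_{-1,1}(0.2276) = +0.038185 -0.000166 = +0.038019
Phases: e^{-i·(-1)·4.9066}=+0.192992-0.981200i, e^{-i·(1)·6.2729}=+0.999947+0.010285i ⇒ D=+0.007721-0.037227i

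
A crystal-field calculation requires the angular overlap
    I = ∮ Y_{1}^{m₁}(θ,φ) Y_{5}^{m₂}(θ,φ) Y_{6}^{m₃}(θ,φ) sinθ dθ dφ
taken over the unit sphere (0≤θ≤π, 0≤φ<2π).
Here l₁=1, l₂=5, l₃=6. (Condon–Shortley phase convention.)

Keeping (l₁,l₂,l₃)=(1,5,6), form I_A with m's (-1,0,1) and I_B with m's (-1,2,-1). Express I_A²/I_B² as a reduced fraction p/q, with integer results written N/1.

21/10

Shared (l₁,l₂,l₃)=(1,5,6): N and (l;000)² cancel in I_A²/I_B².
A: Δ = 0!·2!·10!/13! = 1/858; Racah Σ t=0..0: t=0:+1/28800 = 1/28800; ⇒ 3j(1 5 6; -1 0 1)² = 7/286, sgn -1
B: Δ = 0!·2!·10!/13! = 1/858; Racah Σ t=0..0: t=0:+1/60480 = 1/60480; ⇒ 3j(1 5 6; -1 2 -1)² = 5/429, sgn -1
I_A²/I_B² = (7/286)/(5/429) = 21/10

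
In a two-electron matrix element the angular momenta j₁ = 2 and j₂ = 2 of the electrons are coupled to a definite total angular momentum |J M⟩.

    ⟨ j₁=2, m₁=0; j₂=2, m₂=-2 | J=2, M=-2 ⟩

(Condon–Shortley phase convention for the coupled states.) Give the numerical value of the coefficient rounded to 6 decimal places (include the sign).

√[5·2!2!2!/7! · 2!2!0!4!0!4!] = √(128/7)
  +(−1)^0/∏(0,2,2,0,0,2)! = 1/8  (running 1/8)
⟨..|..⟩ = √(128/7)·(1/8) = +0.534522

+√(2/7) = +0.534522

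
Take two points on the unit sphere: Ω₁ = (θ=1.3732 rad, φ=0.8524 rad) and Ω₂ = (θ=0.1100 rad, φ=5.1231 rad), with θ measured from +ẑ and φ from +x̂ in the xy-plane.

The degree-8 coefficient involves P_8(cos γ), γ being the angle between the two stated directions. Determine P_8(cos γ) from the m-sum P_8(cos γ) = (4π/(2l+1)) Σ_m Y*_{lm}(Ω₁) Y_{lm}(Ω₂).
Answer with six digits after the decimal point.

Expand P_8 via completeness: Σ_{m} conj(Y_{8,m}) at Ω₁ times Y_{8,m} at Ω₂ —
  m=-8: Y*=(0.378677, 0.224943)  Y=(-0.000000, 0.000000)  product (-0.000000, -0.000000)
  m=-7: Y*=(0.335220, -0.109745)  Y=(-0.000000, 0.000000)  product (0.000000, 0.000000)
  m=-6: Y*=(-0.055229, 0.129900)  Y=(0.000007, 0.000006)  product (-0.000001, 0.000001)
  m=-5: Y*=(0.152551, 0.315490)  Y=(0.000135, -0.000071)  product (0.000043, 0.000032)
  m=-4: Y*=(-0.028507, -0.007828)  Y=(-0.000137, -0.001899)  product (-0.000011, 0.000055)
  m=-3: Y*=(-0.277197, 0.183356)  Y=(-0.016661, -0.005868)  product (0.005694, -0.001428)
  m=-2: Y*=(-0.002800, 0.020769)  Y=(-0.079224, 0.085148)  product (-0.001547, -0.001884)
  m=-1: Y*=(-0.211084, -0.241450)  Y=(0.194159, 0.445855)  product (0.066668, -0.140993)
  m=+0: Y*=(-0.035798, -0.000000)  Y=(0.923127, 0.000000)  product (-0.033046, -0.000000)
  m=+1: Y*=(0.211084, -0.241450)  Y=(-0.194159, 0.445855)  product (0.066668, 0.140993)
  m=+2: Y*=(-0.002800, -0.020769)  Y=(-0.079224, -0.085148)  product (-0.001547, 0.001884)
  m=+3: Y*=(0.277197, 0.183356)  Y=(0.016661, -0.005868)  product (0.005694, 0.001428)
  m=+4: Y*=(-0.028507, 0.007828)  Y=(-0.000137, 0.001899)  product (-0.000011, -0.000055)
  m=+5: Y*=(-0.152551, 0.315490)  Y=(-0.000135, -0.000071)  product (0.000043, -0.000032)
  m=+6: Y*=(-0.055229, -0.129900)  Y=(0.000007, -0.000006)  product (-0.000001, -0.000001)
  m=+7: Y*=(-0.335220, -0.109745)  Y=(0.000000, 0.000000)  product (0.000000, -0.000000)
  m=+8: Y*=(0.378677, -0.224943)  Y=(-0.000000, -0.000000)  product (-0.000000, 0.000000)
Σ over m = (0.108647, 0.000000); ×(4π/17) → (0.080312, 0.000000). Real part: 0.080312

0.080312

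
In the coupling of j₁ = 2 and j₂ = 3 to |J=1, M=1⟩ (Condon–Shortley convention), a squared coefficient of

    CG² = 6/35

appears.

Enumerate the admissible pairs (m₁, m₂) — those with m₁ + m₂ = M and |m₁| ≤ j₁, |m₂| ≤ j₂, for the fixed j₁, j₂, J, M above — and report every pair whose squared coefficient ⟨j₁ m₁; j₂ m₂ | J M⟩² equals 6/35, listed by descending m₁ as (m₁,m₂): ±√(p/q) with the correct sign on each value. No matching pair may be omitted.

Admissible pairs with m₁+m₂ = M = 1: (-2,3), (-1,2), (0,1), (1,0), (2,-1)
  (m₁,m₂)=(2,-1): CG² = 1/35, CG = +√(1/35)
  (m₁,m₂)=(1,0): CG² = 3/35, CG = −√(3/35)
  (m₁,m₂)=(0,1): CG² = 6/35, CG = +√(6/35)   ← matches the target
  (m₁,m₂)=(-1,2): CG² = 2/7, CG = −√(2/7)
  (m₁,m₂)=(-2,3): CG² = 3/7, CG = +√(3/7)
Pairs with CG² = 6/35: (0,1): +√(6/35)

(0,1): +√(6/35)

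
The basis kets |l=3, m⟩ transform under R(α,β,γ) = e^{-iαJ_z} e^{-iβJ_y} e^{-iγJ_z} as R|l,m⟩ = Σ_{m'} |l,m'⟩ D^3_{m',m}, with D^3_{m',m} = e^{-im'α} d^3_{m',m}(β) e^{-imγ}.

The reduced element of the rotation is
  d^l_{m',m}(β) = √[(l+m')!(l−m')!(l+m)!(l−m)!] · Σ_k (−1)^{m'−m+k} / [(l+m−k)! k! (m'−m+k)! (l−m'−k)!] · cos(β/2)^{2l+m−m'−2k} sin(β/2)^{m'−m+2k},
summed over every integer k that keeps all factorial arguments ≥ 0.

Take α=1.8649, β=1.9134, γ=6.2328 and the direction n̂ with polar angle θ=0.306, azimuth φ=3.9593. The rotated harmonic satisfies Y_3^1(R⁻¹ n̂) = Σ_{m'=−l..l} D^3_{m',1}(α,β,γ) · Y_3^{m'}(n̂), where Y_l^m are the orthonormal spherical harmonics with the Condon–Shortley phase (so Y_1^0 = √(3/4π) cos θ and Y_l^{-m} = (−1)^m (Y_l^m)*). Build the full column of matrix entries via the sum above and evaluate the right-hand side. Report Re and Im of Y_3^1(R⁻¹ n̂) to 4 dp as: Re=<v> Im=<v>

Need the full column D^3_{m',1} for m'=−3..3 at α=1.8649, β=1.9134, γ=6.2328.
cos(β/2)=0.576220, sin(β/2)=0.817294
d^3_{-3,1}: single k=4 term ⇒ +0.573769;  D = +0.460868-0.341777i
d^3_{-2,1}: k∈[3..4] ⇒ +0.660589 -0.664479 = -0.003890;  D = +0.003124+0.002319i
d^3_{-1,1}: k∈[2..4] ⇒ +0.441837 -1.185172 +0.298038 = -0.445297;  D = +0.150384-0.419135i
d^3_{0,1}: k∈[1..3] ⇒ +0.179850 -1.085458 +0.727900 = -0.177707;  D = -0.177482-0.008950i
d^3_{1,1}: k∈[0..2] ⇒ +0.036604 -0.589116 +0.888879 = +0.336367;  D = -0.081170-0.326426i
d^3_{2,1}: k∈[0..1] ⇒ -0.164180 +0.660589 = +0.496408;  D = -0.426329+0.254294i
d^3_{3,1}: single k=0 term ⇒ +0.285205;  D = +0.210832+0.192072i
Y_3^{m'}(θ=0.306,φ=3.9593) and Σ D·Y over m':
  (+0.4609-0.3418i)·(+0.0088+0.0072i)  (+0.0031+0.0023i)·(-0.0057-0.0883i)  (+0.1504-0.4191i)·(-0.2361+0.2519i)  (-0.1775-0.0090i)·(+0.5502+0.0000i)  (-0.0812-0.3264i)·(+0.2361+0.2519i)  (-0.4263+0.2543i)·(-0.0057+0.0883i)  (+0.2108+0.1921i)·(-0.0088+0.0072i)
Y_3^1(R⁻¹ n̂) = +0.018938-0.004800i

Re=0.0189 Im=-0.0048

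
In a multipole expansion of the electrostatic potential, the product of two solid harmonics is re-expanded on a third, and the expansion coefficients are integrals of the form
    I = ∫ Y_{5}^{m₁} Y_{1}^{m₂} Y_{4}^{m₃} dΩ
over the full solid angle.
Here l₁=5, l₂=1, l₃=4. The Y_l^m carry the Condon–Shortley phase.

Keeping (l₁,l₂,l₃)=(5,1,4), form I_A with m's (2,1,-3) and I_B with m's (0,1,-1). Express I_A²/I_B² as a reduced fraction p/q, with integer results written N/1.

3/10

l's match ⇒ only the (l;m) 3-j factors differ between A and B.
A: triangle coeff Δ(5,1,4) = 1/495; Σ_t [2,2]: t=2:+1/10080 = 1/10080; (3j)²=1/165 [(5 1 4; 2 1 -3)], sign=-1
B: triangle coeff Δ(5,1,4) = 1/495; Σ_t [2,2]: t=2:+1/1440 = 1/1440; (3j)²=2/99 [(5 1 4; 0 1 -1)], sign=-1
I_A²/I_B² = (1/165)/(2/99) = 3/10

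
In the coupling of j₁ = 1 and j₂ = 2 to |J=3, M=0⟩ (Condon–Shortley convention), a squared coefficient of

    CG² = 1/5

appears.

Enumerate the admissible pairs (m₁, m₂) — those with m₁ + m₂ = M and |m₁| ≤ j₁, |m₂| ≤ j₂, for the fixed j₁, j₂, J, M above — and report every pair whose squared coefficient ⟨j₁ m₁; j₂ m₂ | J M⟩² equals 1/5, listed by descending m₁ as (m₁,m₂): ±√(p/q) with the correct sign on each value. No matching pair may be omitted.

(1,-1): +√(1/5); (-1,1): +√(1/5)

Admissible pairs with m₁+m₂ = M = 0: (-1,1), (0,0), (1,-1)
  (m₁,m₂)=(1,-1): CG² = 1/5, CG = +√(1/5)   ← matches the target
  (m₁,m₂)=(0,0): CG² = 3/5, CG = +√(3/5)
  (m₁,m₂)=(-1,1): CG² = 1/5, CG = +√(1/5)   ← matches the target
Pairs with CG² = 1/5: (1,-1): +√(1/5); (-1,1): +√(1/5)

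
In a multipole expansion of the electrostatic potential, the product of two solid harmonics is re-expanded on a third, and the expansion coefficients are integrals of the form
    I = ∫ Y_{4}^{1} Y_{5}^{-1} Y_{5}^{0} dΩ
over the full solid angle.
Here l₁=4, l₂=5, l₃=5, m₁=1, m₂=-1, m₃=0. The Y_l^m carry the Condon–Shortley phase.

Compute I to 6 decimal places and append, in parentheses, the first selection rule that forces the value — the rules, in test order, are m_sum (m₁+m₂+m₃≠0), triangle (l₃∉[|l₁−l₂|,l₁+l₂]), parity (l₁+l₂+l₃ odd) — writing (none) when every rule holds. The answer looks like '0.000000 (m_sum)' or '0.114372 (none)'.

Checks pass: Σm=0; 14 even; l₃=5∈[1,9].
(2·4+1)(2·5+1)(2·5+1) = 1089
Δ: 4! 4! 6! / 15! → 1/3153150
sum: t=0:+1/69120 t=1:−1/1728 t=2:+1/576 t=3:−1/1728 t=4:+1/69120 = 7/11520
3j²(4 5 5; 0 0 0) = Δ·Π!·Σ² = 2/143  (sign -1)
sum: t=0:+1/6912 t=1:−1/864 t=2:+1/1152 t=3:−1/17280 = -7/34560
3j²(4 5 5; 1 -1 0) = Δ·Π!·Σ² = 1/429  (sign +1)
combine: 4πI² = 1089·2/143·1/429 = 6/169
take √, sign -1: I = -0.05315295
No selection rule forces the value: the integral is nonzero (none).

-0.053153 (none)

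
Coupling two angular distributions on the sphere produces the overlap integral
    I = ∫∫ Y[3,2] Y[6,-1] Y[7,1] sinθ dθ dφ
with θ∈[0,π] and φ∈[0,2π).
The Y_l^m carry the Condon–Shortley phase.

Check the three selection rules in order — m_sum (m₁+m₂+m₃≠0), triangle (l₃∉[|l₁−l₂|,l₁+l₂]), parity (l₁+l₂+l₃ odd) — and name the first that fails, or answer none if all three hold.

m_sum

Σmᵢ = 2  ✗
l₃∈[|l₁−l₂|,l₁+l₂]=[3,9], have l₃=7
Σlᵢ = 16 ⇒ even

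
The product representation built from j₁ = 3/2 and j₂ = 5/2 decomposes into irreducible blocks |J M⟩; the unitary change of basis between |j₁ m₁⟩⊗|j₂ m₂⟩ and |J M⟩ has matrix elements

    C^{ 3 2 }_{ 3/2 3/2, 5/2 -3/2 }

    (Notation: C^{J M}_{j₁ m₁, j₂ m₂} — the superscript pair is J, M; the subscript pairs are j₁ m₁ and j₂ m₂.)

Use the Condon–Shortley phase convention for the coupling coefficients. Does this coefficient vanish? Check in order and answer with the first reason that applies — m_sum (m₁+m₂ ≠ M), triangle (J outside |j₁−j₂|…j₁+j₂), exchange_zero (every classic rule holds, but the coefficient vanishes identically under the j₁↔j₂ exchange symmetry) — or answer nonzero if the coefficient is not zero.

m-sum: m₁+m₂ = 3/2+(-3/2) = 0, M = 2  ✗ ⇒ coefficient is 0

m_sum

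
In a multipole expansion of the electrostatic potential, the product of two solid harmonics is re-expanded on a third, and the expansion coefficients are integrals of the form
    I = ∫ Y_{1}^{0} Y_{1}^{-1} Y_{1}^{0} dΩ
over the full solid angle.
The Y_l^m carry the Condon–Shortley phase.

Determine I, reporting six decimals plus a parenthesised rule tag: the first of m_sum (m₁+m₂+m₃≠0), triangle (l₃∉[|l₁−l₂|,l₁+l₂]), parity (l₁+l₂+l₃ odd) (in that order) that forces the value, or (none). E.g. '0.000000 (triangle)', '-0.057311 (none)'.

m-sum = 0 − 1 + 0 = -1 ≠ 0 ⇒ I = 0

0.000000 (m_sum)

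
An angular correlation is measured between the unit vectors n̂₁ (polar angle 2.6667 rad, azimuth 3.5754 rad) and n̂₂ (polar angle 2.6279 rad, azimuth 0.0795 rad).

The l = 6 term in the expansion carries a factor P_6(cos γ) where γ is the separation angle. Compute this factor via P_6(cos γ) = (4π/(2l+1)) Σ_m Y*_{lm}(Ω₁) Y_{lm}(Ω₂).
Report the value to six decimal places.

0.247924

Addition theorem: P_6(cos γ) = (4π/13) Σ_m Y*_{lm}(Ω₁) Y_{lm}(Ω₂), m = −6…6:
  term(m=-6) = (-0.000016, 0.000026)   from Y*(Ω₁)=(-0.003789, 0.002265), Y(Ω₂)=(0.006042, -0.003123)
  term(m=-5) = (0.000248, -0.001217)   from Y*(Ω₁)=(-0.016752, 0.024579), Y(Ω₂)=(-0.038504, 0.016166)
  term(m=-4) = (0.002806, 0.018130)   from Y*(Ω₁)=(-0.019657, 0.118466), Y(Ω₂)=(0.145116, -0.047768)
  term(m=-3) = (-0.055226, -0.099225)   from Y*(Ω₁)=(0.084011, 0.304293), Y(Ω₂)=(-0.349547, 0.084984)
  term(m=-2) = (0.190751, 0.163497)   from Y*(Ω₁)=(0.326150, 0.384729), Y(Ω₂)=(0.491826, -0.078866)
  term(m=-1) = (-0.065348, -0.024174)   from Y*(Ω₁)=(0.291235, 0.134911), Y(Ω₂)=(-0.216398, 0.017240)
  term(m=+0) = (0.110048, 0.000000)   from Y*(Ω₁)=(-0.299558, -0.000000), Y(Ω₂)=(-0.367368, 0.000000)
  term(m=+1) = (-0.065348, 0.024174)   from Y*(Ω₁)=(-0.291235, 0.134911), Y(Ω₂)=(0.216398, 0.017240)
  term(m=+2) = (0.190751, -0.163497)   from Y*(Ω₁)=(0.326150, -0.384729), Y(Ω₂)=(0.491826, 0.078866)
  term(m=+3) = (-0.055226, 0.099225)   from Y*(Ω₁)=(-0.084011, 0.304293), Y(Ω₂)=(0.349547, 0.084984)
  term(m=+4) = (0.002806, -0.018130)   from Y*(Ω₁)=(-0.019657, -0.118466), Y(Ω₂)=(0.145116, 0.047768)
  term(m=+5) = (0.000248, 0.001217)   from Y*(Ω₁)=(0.016752, 0.024579), Y(Ω₂)=(0.038504, 0.016166)
  term(m=+6) = (-0.000016, -0.000026)   from Y*(Ω₁)=(-0.003789, -0.002265), Y(Ω₂)=(0.006042, 0.003123)
Σ over m = (0.256479, -0.000000); ×(4π/13) → (0.247924, -0.000000). Real part: 0.247924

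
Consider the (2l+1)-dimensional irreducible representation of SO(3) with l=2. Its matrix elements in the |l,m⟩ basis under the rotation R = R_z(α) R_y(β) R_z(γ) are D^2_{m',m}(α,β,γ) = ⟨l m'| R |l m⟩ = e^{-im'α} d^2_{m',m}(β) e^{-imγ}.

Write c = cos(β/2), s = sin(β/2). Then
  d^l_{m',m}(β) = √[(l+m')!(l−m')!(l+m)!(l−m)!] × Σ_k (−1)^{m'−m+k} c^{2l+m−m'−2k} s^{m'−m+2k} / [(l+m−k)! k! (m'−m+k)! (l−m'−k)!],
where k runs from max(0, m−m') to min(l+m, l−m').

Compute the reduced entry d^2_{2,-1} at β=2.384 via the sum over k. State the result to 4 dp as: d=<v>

d^2_{2,-1}(β=2.3840) via the finite sum:
Half-angle: c=0.369802, s=0.929110. N=√(24·1·1·6)=12.000000
Admissible k: 0..0 (factorial args all ≥0)
  k=0: (−1)^3·12.0000/(6)·0.3698^1·0.9291^3 = -0.593201
d^2_{2,-1}(2.3840) = -0.593201

d=-0.5932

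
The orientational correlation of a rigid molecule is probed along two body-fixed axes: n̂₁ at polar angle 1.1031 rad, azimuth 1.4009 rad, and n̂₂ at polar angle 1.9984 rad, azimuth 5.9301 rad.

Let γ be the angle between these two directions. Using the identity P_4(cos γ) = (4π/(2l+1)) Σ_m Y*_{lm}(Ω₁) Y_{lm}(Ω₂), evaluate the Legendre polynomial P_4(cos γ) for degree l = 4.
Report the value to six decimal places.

0.009408

Expand P_4 via completeness: Σ_{m} conj(Y_{4,m}) at Ω₁ times Y_{4,m} at Ω₂ —
  term(m=-4) = 0.06336 + 0.05702j   from Y*(Ω₁)=0.21851 - 0.17655j, Y(Ω₂)=0.04788 + 0.29961j
  term(m=-3) = -0.08198 + 0.13384j   from Y*(Ω₁)=-0.19581 - 0.35031j, Y(Ω₂)=-0.19145 - 0.34103j
  term(m=-2) = -0.00594 - 0.00228j   from Y*(Ω₁)=-0.10623 + 0.03755j, Y(Ω₂)=0.04295 + 0.03663j
  term(m=-1) = 0.01754 - 0.09468j   from Y*(Ω₁)=-0.05077 - 0.29595j, Y(Ω₂)=0.30088 + 0.11088j
  term(m=+0) = 0.02077 + 0.00000j   from Y*(Ω₁)=-0.17472 + 0.00000j, Y(Ω₂)=-0.11890 + 0.00000j
  term(m=+1) = 0.01754 + 0.09468j   from Y*(Ω₁)=0.05077 - 0.29595j, Y(Ω₂)=-0.30088 + 0.11088j
  term(m=+2) = -0.00594 + 0.00228j   from Y*(Ω₁)=-0.10623 - 0.03755j, Y(Ω₂)=0.04295 - 0.03663j
  term(m=+3) = -0.08198 - 0.13384j   from Y*(Ω₁)=0.19581 - 0.35031j, Y(Ω₂)=0.19145 - 0.34103j
  term(m=+4) = 0.06336 - 0.05702j   from Y*(Ω₁)=0.21851 + 0.17655j, Y(Ω₂)=0.04788 - 0.29961j
Total Σ_m = 0.00674 + 0.00000j. Multiply by 1.396263: 0.00941 + 0.00000j. P_4(cos γ) = 0.009408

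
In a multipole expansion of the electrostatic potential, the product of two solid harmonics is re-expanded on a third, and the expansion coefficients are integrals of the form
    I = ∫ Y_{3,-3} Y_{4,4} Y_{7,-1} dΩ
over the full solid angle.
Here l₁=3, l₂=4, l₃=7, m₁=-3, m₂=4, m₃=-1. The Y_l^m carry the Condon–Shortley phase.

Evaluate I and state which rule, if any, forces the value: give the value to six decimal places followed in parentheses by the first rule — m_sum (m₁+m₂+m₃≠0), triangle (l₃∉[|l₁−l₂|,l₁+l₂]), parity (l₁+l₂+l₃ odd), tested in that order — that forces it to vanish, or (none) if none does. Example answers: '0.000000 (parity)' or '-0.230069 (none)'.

-0.006738 (none)

Rules hold: Σm=0, L=14 even, 1≤7≤7.
N = 7·9·15 = 945
Δ = 0!·6!·8!/15! = 1/45045
Racah Σ t=0..0: t=0:+1/20736 = 1/20736
⇒ 3j(3 4 7; 0 0 0)² = 35/1287, sgn -1
Racah Σ t=0..0: t=0:+1/29030400 = 1/29030400
⇒ 3j(3 4 7; -3 4 -1)² = 1/45045, sgn +1
4πI² = N·(3j₀)²·(3jₘ)² = 35/61347
I = -1·√(0.000570525/4π) = -0.00673802
No selection rule forces the value: the integral is nonzero (none).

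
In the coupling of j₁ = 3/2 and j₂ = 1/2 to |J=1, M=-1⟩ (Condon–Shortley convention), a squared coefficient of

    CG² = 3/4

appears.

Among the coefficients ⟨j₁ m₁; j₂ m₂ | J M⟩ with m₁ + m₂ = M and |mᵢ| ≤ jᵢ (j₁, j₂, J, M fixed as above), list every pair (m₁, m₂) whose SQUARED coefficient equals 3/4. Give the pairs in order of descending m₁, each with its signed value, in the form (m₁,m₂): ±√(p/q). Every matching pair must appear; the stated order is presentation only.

(-3/2,1/2): −√(3/4)

Admissible pairs with m₁+m₂ = M = -1: (-3/2,1/2), (-1/2,-1/2)
  (m₁,m₂)=(-1/2,-1/2): CG² = 1/4, CG = +√(1/4)
  (m₁,m₂)=(-3/2,1/2): CG² = 3/4, CG = −√(3/4)   ← matches the target
Pairs with CG² = 3/4: (-3/2,1/2): −√(3/4)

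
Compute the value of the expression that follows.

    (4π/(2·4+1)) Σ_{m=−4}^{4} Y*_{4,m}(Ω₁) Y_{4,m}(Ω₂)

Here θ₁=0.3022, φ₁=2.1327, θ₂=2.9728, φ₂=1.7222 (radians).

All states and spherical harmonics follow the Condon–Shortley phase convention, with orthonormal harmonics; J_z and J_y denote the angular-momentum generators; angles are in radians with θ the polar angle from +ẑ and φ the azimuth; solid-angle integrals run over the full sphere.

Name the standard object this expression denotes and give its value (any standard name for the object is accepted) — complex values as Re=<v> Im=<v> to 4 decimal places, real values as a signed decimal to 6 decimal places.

This sum is the spherical-harmonic addition theorem: it equals the Legendre polynomial P_l(cos γ) of the angle γ between the two directions.
Addition theorem: P_4(cos γ) = (4π/9) Σ_m Y*_{lm}(Ω₁) Y_{lm}(Ω₂), m = −4…4:
  [-4]  conj(Y_{4,-4})(Ω₁) = (-0.002175, 0.002707) ; Y_{4,-4}(Ω₂) = (0.000290, -0.000201) ; Δ = (-0.000000, 0.000001)
  [-3]  conj(Y_{4,-3})(Ω₁) = (0.031294, 0.003612) ; Y_{4,-3}(Ω₂) = (-0.002567, -0.005257) ; Δ = (-0.000061, -0.000174)
  [-2]  conj(Y_{4,-2})(Ω₁) = (-0.068908, -0.143754) ; Y_{4,-2}(Ω₂) = (-0.052287, 0.016335) ; Δ = (0.005951, 0.006391)
  [-1]  conj(Y_{4,-1})(Ω₁) = (-0.242068, 0.384477) ; Y_{4,-1}(Ω₂) = (0.044932, 0.294497) ; Δ = (-0.124104, -0.054013)
  [+0]  conj(Y_{4,0})(Ω₁) = (0.500522, -0.000000) ; Y_{4,0}(Ω₂) = (0.729817, 0.000000) ; Δ = (0.365289, 0.000000)
  [+1]  conj(Y_{4,1})(Ω₁) = (0.242068, 0.384477) ; Y_{4,1}(Ω₂) = (-0.044932, 0.294497) ; Δ = (-0.124104, 0.054013)
  [+2]  conj(Y_{4,2})(Ω₁) = (-0.068908, 0.143754) ; Y_{4,2}(Ω₂) = (-0.052287, -0.016335) ; Δ = (0.005951, -0.006391)
  [+3]  conj(Y_{4,3})(Ω₁) = (-0.031294, 0.003612) ; Y_{4,3}(Ω₂) = (0.002567, -0.005257) ; Δ = (-0.000061, 0.000174)
  [+4]  conj(Y_{4,4})(Ω₁) = (-0.002175, -0.002707) ; Y_{4,4}(Ω₂) = (0.000290, 0.000201) ; Δ = (-0.000000, -0.000001)
Total Σ_m = (0.128861, 0.000000). Multiply by 1.396263: (0.179924, 0.000000). P_4(cos γ) = 0.179924

Legendre polynomial (addition theorem), +0.179924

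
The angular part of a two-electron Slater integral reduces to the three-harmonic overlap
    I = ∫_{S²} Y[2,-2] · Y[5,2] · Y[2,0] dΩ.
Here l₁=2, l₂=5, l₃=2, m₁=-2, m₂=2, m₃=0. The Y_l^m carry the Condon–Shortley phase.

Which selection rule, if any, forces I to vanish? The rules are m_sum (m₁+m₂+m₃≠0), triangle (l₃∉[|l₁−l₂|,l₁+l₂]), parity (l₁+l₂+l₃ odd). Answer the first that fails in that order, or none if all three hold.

m₁+m₂+m₃ = -2 + 2 + 0 = 0  ✓
triangle: need |l₁−l₂| ≤ l₃ ≤ l₁+l₂ = [3,7]; l₃=2 is outside  ✗
parity: l₁+l₂+l₃ = 9 is odd

triangle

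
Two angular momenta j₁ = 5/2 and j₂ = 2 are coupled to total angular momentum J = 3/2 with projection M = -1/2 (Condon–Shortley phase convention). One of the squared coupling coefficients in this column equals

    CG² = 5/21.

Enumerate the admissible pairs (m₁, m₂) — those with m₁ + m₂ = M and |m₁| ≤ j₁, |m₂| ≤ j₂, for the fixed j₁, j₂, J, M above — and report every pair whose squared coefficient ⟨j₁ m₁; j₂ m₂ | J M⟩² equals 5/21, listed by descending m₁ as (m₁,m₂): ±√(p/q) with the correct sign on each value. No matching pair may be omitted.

(1/2,-1): −√(5/21)

Admissible pairs with m₁+m₂ = M = -1/2: (-5/2,2), (-3/2,1), (-1/2,0), (1/2,-1), (3/2,-2)
  (m₁,m₂)=(3/2,-2): CG² = 32/105, CG = +√(32/105)
  (m₁,m₂)=(1/2,-1): CG² = 5/21, CG = −√(5/21)   ← matches the target
  (m₁,m₂)=(-1/2,0): CG² = 2/35, CG = +√(2/35)
  (m₁,m₂)=(-3/2,1): CG² = 2/105, CG = +√(2/105)
  (m₁,m₂)=(-5/2,2): CG² = 8/21, CG = −√(8/21)
Pairs with CG² = 5/21: (1/2,-1): −√(5/21)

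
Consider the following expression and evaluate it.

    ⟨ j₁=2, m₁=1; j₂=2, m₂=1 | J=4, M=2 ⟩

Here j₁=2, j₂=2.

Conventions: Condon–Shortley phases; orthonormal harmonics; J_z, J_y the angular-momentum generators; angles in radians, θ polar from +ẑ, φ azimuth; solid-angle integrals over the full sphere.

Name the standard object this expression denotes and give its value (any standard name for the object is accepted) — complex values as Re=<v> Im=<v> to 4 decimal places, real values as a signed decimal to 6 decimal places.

Clebsch–Gordan coefficient, +√(4/7) ≈ +0.755929

This is a Clebsch–Gordan (vector-coupling) coefficient.
√[9·0!4!4!/9! · 3!1!3!1!6!2!] = √(5184/7)
  +(−1)^0/∏(0,0,1,3,3,1)! = 1/36  (running 1/36)
⟨..|..⟩ = √(5184/7)·(1/36) = +0.755929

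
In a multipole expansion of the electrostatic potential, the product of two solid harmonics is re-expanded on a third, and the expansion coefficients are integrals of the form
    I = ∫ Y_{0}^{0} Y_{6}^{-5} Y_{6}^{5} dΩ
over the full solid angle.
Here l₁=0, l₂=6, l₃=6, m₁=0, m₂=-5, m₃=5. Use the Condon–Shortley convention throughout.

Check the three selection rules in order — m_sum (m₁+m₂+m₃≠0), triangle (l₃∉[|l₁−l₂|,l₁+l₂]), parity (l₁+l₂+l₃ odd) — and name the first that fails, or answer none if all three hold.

none

azimuthal sum: 0 − 5 + 5 = 0  ✓
6 ≤ 6 ≤ 6 (triangle on l)  ✓
L = 0 + 6 + 6 = 12 (even)  ✓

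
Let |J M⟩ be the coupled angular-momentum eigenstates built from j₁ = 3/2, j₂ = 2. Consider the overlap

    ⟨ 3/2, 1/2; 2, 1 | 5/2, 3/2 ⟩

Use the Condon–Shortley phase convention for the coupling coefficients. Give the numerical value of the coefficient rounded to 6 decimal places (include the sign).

triangle: 1!*2!*3!/7! = 12/5040
(j±m)!: 2!*1!*3!*1!*4!*1! = 288
prefactor² = (2J+1)*Δ*N² = 144/35
  k=0: +1/(0!*1!*1!*3!*1!*0!) = 1/6
  k=1: −1/(1!*0!*0!*2!*2!*1!) = -1/4
Σ = -1/12  ⇒  CG² = 144/35*(-1/12)² = 1/35
CG = −√(1/35) = -0.169031

−√(1/35) ≈ -0.169031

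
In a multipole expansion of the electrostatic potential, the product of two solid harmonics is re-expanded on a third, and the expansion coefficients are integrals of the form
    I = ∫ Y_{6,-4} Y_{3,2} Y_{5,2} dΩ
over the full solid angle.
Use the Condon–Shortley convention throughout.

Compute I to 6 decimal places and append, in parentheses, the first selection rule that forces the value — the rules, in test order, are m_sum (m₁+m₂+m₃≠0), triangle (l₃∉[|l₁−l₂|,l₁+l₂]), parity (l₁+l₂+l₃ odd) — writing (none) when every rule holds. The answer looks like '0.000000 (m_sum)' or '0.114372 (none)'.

0.088266 (none)

Checks pass: Σm=0; 14 even; l₃=5∈[3,9].
(2·6+1)(2·3+1)(2·5+1) = 1001
Δ: 4! 8! 2! / 15! → 1/675675
sum: t=1:−1/8640 t=2:+1/2304 t=3:−1/8640 = 7/34560
3j²(6 3 5; 0 0 0) = Δ·Π!·Σ² = 7/429  (sign -1)
sum: t=3:−1/60480 t=4:+1/34560 = 1/80640
3j²(6 3 5; -4 2 2) = Δ·Π!·Σ² = 6/1001  (sign -1)
combine: 4πI² = 1001·7/429·6/1001 = 14/143
take √, sign +1: I = 0.08826552
No selection rule forces the value: the integral is nonzero (none).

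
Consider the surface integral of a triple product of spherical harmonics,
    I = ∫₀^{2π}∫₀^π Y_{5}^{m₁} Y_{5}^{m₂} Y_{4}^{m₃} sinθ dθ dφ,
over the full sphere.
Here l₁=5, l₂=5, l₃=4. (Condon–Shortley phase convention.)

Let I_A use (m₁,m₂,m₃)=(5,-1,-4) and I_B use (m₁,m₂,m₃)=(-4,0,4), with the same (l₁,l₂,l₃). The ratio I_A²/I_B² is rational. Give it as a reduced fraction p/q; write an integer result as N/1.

Same 5,5,4: normalisation and zero-m 3j drop out of the ratio.
A: Δ: 6! 4! 4! / 15! → 1/3153150; sum: t=0:+1/414720 = 1/414720; 3j²(5 5 4; 5 -1 -4) = Δ·Π!·Σ² = 2/429  (sign +1)
B: Δ: 6! 4! 4! / 15! → 1/3153150; sum: t=5:−1/69120 = -1/69120; 3j²(5 5 4; -4 0 4) = Δ·Π!·Σ² = 2/143  (sign -1)
I_A²/I_B² = (2/429)/(2/143) = 1/3

1/3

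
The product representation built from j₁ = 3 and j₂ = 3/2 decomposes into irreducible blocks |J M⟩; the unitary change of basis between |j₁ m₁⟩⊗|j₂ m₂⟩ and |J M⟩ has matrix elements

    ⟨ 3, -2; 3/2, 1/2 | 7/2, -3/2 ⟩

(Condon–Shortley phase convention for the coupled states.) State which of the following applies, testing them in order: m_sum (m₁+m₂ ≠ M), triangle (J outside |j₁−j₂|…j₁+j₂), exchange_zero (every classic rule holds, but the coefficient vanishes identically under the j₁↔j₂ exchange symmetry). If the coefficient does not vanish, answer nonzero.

m-sum: m₁+m₂ = -2+1/2 = -3/2, M = -3/2  ✓
triangle: |j₁−j₂| = 3/2 ≤ J = 7/2 ≤ j₁+j₂ = 9/2  ✓
exchange: j₁≠j₂ or m₁≠m₂ — the exchange symmetry imposes no constraint here
value check: CG = −√(3/7) = -0.654654 ≠ 0

nonzero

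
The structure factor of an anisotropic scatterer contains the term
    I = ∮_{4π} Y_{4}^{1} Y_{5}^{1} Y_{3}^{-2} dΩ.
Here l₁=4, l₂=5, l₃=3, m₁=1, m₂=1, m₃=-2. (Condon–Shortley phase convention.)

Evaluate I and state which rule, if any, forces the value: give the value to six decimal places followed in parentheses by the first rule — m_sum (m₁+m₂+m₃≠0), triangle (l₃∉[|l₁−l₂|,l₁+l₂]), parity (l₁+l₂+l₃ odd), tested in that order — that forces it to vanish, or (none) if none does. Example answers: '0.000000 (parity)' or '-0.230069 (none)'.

Rules hold: Σm=0, L=12 even, 1≤3≤9.
N = 9·11·7 = 693
Δ = 6!·2!·4!/13! = 1/180180
Racah Σ t=2..4: t=2:+1/576 t=3:−1/144 t=4:+1/576 = -1/288
⇒ 3j(4 5 3; 0 0 0)² = 20/1001, sgn +1
Racah Σ t=2..3: t=2:+1/1152 t=3:−1/432 = -5/3456
⇒ 3j(4 5 3; 1 1 -2)² = 625/36036, sgn +1
4πI² = N·(3j₀)²·(3jₘ)² = 3125/13013
I = +1·√(0.240144/4π) = 0.13823925
No selection rule forces the value: the integral is nonzero (none).

0.138239 (none)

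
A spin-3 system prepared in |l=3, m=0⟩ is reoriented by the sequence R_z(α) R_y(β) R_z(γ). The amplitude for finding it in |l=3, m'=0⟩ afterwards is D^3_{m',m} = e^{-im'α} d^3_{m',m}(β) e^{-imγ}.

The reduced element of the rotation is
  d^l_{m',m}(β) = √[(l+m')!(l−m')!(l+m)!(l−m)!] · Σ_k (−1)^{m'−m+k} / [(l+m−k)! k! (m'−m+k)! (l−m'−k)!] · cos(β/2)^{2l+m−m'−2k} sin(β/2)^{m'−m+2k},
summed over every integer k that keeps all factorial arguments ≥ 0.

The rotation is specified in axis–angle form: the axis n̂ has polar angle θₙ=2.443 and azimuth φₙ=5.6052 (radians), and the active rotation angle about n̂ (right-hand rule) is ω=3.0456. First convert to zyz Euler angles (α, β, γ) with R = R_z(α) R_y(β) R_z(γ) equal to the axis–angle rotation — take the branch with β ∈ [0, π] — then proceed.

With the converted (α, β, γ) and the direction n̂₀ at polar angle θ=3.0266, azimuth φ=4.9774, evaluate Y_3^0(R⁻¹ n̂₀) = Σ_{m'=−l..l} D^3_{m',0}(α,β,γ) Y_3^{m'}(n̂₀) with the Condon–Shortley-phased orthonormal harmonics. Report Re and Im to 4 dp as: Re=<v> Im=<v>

Re=0.2587 Im=0.0000

Axis–angle → zyz. n̂ = (sinθₙcosφₙ, sinθₙsinφₙ, cosθₙ) = (+0.500902, -0.403394, -0.765748), ω = 3.0456.
R = I cosω + sinω [n̂]ₓ + (1−cosω) n̂n̂ᵀ gives
  R = [-0.494745, -0.329798, -0.804028; -0.476585, -0.670692, +0.568365; -0.726701, +0.664383, +0.174644]
β = atan2(√(R₁₃²+R₂₃²), R₃₃) = 1.395252; α = atan2(R₂₃, R₁₃) mod 2π = 2.526252; γ = atan2(R₃₂, −R₃₁) mod 2π = 0.740630
Need the full column D^3_{m',0} for m'=−3..3 at α=2.5263, β=1.3953, γ=0.7406.
cos(β/2)=0.766370, sin(β/2)=0.642400
d^3_{-3,0}: single k=3 term ⇒ +0.533637;  D = +0.145023+0.513554i
d^3_{-2,0}: k∈[2..3] ⇒ +0.779695 -0.547847 = +0.231848;  D = +0.077344-0.218567i
d^3_{-1,0}: k∈[1..3] ⇒ +0.588284 -1.240061 +0.290440 = -0.361337;  D = +0.295059-0.208577i
d^3_{0,0}: k∈[0..3] ⇒ +0.202595 -1.281169 +0.900204 -0.070280 = -0.248650;  D = -0.248650+0.000000i
d^3_{1,0}: k∈[0..2] ⇒ -0.588284 +1.240061 -0.290440 = +0.361337;  D = -0.295059-0.208577i
d^3_{2,0}: k∈[0..1] ⇒ +0.779695 -0.547847 = +0.231848;  D = +0.077344+0.218567i
d^3_{3,0}: single k=0 term ⇒ -0.533637;  D = -0.145023+0.513554i
Y_3^{m'}(θ=3.0266,φ=4.9774) and Σ D·Y over m':
  (+0.1450+0.5136i)·(-0.0004-0.0004i)  (+0.0773-0.2186i)·(+0.0115-0.0068i)  (+0.2951-0.2086i)·(+0.0382+0.1408i)  (-0.2486+0.0000i)·(-0.7170+0.0000i)  (-0.2951-0.2086i)·(-0.0382+0.1408i)  (+0.0773+0.2186i)·(+0.0115+0.0068i)  (-0.1450+0.5136i)·(+0.0004-0.0004i)
Y_3^0(R⁻¹ n̂) = +0.258721+0.000000i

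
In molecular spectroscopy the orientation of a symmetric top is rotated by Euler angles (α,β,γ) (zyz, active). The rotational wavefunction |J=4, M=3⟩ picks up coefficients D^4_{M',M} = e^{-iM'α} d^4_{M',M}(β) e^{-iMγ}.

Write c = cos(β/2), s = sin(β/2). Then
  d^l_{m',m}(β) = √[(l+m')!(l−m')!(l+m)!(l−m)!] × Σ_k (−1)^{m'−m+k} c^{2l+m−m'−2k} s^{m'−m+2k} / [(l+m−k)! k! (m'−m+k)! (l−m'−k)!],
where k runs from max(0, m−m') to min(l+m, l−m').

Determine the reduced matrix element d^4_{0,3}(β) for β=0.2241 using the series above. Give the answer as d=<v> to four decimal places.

d^4_{0,3}(β=0.2241) via the finite sum:
c=cos(0.224100/2)=0.993729, s=sin(0.224100/2)=0.111816; N=√[24·24·5040·1]=1703.830978
The bounds max(0,m−m')=3 and min(l+m,l−m')=4 give 2 terms
  k=3: (−1)^0·1703.8310/(144)·0.9937^5·0.1118^3 = +0.016029
  k=4: (−1)^1·1703.8310/(144)·0.9937^3·0.1118^5 = -0.000203
d^4_{0,3}(0.2241) = +0.016029 -0.000203 = +0.015826

d=0.0158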